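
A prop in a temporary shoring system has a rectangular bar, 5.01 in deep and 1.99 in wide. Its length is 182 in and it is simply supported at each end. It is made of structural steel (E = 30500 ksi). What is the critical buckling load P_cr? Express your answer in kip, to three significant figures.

P_cr ≈ 29.9 kip

Buckling occurs about the weak axis: I_min = h·b³/12 with b = 1.99 in (the shorter side).
I_min = 5.01×1.99³/12 = 3.290 in⁴
Effective length L_e = K·L = 1 × 182 = 182.0 in
P_cr = π²EI / L_e² = π² × 30500×10³ × 3.290 / 182.0² = 2.990×10^4 lb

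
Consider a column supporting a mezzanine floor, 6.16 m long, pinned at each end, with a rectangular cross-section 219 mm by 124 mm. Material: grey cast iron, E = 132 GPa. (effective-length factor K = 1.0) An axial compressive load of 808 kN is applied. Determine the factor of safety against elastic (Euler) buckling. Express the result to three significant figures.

Buckling occurs about the weak axis: I_min = h·b³/12 with b = 124 mm (the shorter side).
I_min = 219×124³/12 = 3.480×10^7 mm⁴
I = 3.480×10^7 mm⁴ = 3.480×10^-5 m⁴
Effective length L_e = K·L = 1 × 6.16 = 6.160 m
P_cr = π²EI / L_e² = π² × 132×10⁹ × 3.480×10^-5 / 6.160² = 1.195×10^6 N
Factor of safety n = P_cr / P = 1194.6 / 808 = 1.48

n ≈ 1.48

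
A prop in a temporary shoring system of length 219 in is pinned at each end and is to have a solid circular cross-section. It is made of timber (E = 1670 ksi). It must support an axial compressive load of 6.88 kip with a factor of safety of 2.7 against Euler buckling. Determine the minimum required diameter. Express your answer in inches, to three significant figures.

d ≈ 5.76 in

Required P_cr = n·P = 2.7 × 6.88 = 18.58 kip
L_e = K·L = 1 × 219 = 219.0 in
Required I = P_cr·L_e²/(π²E) = 1.858×10^4 × 219.0² / (π² × 1.67×10^6) = 54.05 in⁴
Solid circle: I = πd⁴/64  ⇒  d = (64I/π)^(1/4) = (64×54.05/π)^(1/4) = 5.76 in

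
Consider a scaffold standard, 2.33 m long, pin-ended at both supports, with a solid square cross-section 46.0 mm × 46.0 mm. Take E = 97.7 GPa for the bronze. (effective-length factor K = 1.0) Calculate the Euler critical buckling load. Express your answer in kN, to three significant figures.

I = a⁴/12 = 46.0⁴/12 = 3.731×10^5 mm⁴
I = 3.731×10^5 mm⁴ = 3.731×10^-7 m⁴
Effective length L_e = K·L = 1 × 2.33 = 2.330 m
P_cr = π²EI / L_e² = π² × 97.7×10⁹ × 3.731×10^-7 / 2.330² = 6.627×10^4 N

P_cr ≈ 66.3 kN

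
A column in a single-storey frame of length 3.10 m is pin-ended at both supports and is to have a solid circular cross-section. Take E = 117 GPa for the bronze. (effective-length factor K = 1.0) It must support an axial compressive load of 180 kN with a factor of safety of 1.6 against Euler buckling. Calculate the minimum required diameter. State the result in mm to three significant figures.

Required P_cr = n·P = 1.6 × 180 = 288.0 kN
L_e = K·L = 1 × 3.10 = 3.100 m
Required I = P_cr·L_e²/(π²E) = 2.880×10^5 × 3.100² / (π² × 1.17×10^11) = 2.397×10^-6 m⁴
I_req = 2.397×10^6 mm⁴
Solid circle: I = πd⁴/64  ⇒  d = (64I/π)^(1/4) = (64×2.397×10^6/π)^(1/4) = 83.6 mm

d ≈ 83.6 mm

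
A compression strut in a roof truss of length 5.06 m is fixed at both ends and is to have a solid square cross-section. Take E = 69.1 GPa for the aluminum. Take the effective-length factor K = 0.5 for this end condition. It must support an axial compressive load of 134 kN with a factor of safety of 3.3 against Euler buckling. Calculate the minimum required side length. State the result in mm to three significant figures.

Required P_cr = n·P = 3.3 × 134 = 442.2 kN
L_e = K·L = 0.5 × 5.06 = 2.530 m
Required I = P_cr·L_e²/(π²E) = 4.422×10^5 × 2.530² / (π² × 6.91×10^10) = 4.150×10^-6 m⁴
I_req = 4.150×10^6 mm⁴
Solid square: I = a⁴/12  ⇒  a = (12I)^(1/4) = (12×4.150×10^6)^(1/4) = 84.0 mm

a ≈ 84.0 mm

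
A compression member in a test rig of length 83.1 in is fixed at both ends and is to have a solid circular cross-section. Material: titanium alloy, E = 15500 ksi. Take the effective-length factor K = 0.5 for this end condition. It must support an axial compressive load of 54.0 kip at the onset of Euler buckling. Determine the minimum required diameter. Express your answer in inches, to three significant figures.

d ≈ 1.88 in

L_e = K·L = 0.5 × 83.1 = 41.55 in
Required I = P_cr·L_e²/(π²E) = 5.400×10^4 × 41.55² / (π² × 1.55×10^7) = 0.6094 in⁴
Solid circle: I = πd⁴/64  ⇒  d = (64I/π)^(1/4) = (64×0.6094/π)^(1/4) = 1.88 in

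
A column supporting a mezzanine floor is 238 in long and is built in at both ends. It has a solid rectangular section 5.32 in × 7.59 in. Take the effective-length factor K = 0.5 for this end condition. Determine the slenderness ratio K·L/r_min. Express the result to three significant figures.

For a rectangle r_min = b/√12 = 5.32/√12 = 1.536 in
L_e = K·L = 0.5 × 238 = 119.0 in
λ = L_e / r_min = 119.00 / 1.536 = 77.5

λ ≈ 77.5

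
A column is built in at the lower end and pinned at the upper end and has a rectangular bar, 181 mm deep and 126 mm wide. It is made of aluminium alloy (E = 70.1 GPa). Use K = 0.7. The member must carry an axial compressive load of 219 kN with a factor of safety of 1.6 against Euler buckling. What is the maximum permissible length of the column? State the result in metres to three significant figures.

Buckling occurs about the weak axis: I_min = h·b³/12 with b = 126 mm (the shorter side).
I_min = 181×126³/12 = 3.017×10^7 mm⁴
I = 3.017×10^-5 m⁴
Required critical load P_cr = n·P = 1.6 × 219 = 350.4 kN = 3.504×10^5 N
From P_cr = π²EI/(K·L)²:  L = (1/K)·√(π²EI/P_cr) = (1/0.7)·√(π²×7.01×10^10×3.017×10^-5/3.504×10^5)
L = 11.0 m

L_max ≈ 11.0 m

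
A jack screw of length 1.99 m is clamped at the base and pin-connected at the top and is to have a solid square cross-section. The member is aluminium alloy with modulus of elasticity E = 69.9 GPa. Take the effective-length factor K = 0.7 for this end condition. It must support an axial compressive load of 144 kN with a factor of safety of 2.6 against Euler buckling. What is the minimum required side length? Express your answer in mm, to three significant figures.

Required P_cr = n·P = 2.6 × 144 = 374.4 kN
L_e = K·L = 0.7 × 1.99 = 1.393 m
Required I = P_cr·L_e²/(π²E) = 3.744×10^5 × 1.393² / (π² × 6.99×10^10) = 1.053×10^-6 m⁴
I_req = 1.053×10^6 mm⁴
Solid square: I = a⁴/12  ⇒  a = (12I)^(1/4) = (12×1.053×10^6)^(1/4) = 59.6 mm

a ≈ 59.6 mm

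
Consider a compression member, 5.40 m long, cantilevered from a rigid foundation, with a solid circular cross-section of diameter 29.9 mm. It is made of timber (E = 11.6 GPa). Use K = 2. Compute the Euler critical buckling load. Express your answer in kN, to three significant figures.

P_cr ≈ 0.0385 kN

I = πd⁴/64 = π×29.9⁴/64 = 3.923×10^4 mm⁴
I = 3.923×10^4 mm⁴ = 3.923×10^-8 m⁴
Effective length L_e = K·L = 2 × 5.40 = 10.80 m
P_cr = π²EI / L_e² = π² × 11.6×10⁹ × 3.923×10^-8 / 10.80² = 38.51 N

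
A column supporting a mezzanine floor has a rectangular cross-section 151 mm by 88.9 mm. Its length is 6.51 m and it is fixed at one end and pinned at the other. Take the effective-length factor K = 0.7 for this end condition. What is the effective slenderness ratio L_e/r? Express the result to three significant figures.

Buckling occurs about the weak axis: I_min = h·b³/12 with b = 88.9 mm (the shorter side).
I_min = 151×88.9³/12 = 8.841×10^6 mm⁴
A = 1.342×10^4 mm²;  r_min = √(I/A) = √(8.841×10^6/1.342×10^4) = 25.66 mm
L_e = K·L = 0.7 × 6.51 m = 4.557 m = 4557.0 mm
λ = L_e / r_min = 4557.0 / 25.66 = 178

λ ≈ 178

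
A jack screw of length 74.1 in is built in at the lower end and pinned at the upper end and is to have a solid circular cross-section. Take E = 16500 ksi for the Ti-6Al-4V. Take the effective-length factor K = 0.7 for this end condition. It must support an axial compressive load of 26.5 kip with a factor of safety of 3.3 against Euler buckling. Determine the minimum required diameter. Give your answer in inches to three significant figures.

d ≈ 2.33 in

Required P_cr = n·P = 3.3 × 26.5 = 87.45 kip
L_e = K·L = 0.7 × 74.1 = 51.87 in
Required I = P_cr·L_e²/(π²E) = 8.745×10^4 × 51.87² / (π² × 1.65×10^7) = 1.445 in⁴
Solid circle: I = πd⁴/64  ⇒  d = (64I/π)^(1/4) = (64×1.445/π)^(1/4) = 2.33 in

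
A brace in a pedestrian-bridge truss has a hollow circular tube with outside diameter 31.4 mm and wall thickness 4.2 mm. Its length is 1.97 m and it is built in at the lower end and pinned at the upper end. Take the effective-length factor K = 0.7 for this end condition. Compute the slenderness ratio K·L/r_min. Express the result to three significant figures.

Inner diameter d_i = 31.4 − 2×4.2 = 23.00 mm
I = π(d_o⁴ − d_i⁴)/64 = π(31.4⁴ − 23.00⁴)/64 = 3.398×10^4 mm⁴
A = 358.9 mm²;  r_min = √(I/A) = √(3.398×10^4/358.9) = 9.731 mm
L_e = K·L = 0.7 × 1.97 m = 1.379 m = 1379.0 mm
λ = L_e / r_min = 1379.0 / 9.731 = 142

λ ≈ 142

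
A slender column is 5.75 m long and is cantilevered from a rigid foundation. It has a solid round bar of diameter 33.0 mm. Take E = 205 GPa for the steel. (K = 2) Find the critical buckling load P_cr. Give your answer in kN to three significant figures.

I = πd⁴/64 = π×33.0⁴/64 = 5.821×10^4 mm⁴
I = 5.821×10^4 mm⁴ = 5.821×10^-8 m⁴
Effective length L_e = K·L = 2 × 5.75 = 11.50 m
P_cr = π²EI / L_e² = π² × 205×10⁹ × 5.821×10^-8 / 11.50² = 890.6 N

P_cr ≈ 0.891 kN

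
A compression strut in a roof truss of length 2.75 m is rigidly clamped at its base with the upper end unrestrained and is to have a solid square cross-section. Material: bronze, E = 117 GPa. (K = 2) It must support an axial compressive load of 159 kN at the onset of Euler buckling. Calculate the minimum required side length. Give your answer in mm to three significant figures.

a ≈ 84.1 mm

L_e = K·L = 2 × 2.75 = 5.500 m
Required I = P_cr·L_e²/(π²E) = 1.590×10^5 × 5.500² / (π² × 1.17×10^11) = 4.165×10^-6 m⁴
I_req = 4.165×10^6 mm⁴
Solid square: I = a⁴/12  ⇒  a = (12I)^(1/4) = (12×4.165×10^6)^(1/4) = 84.1 mm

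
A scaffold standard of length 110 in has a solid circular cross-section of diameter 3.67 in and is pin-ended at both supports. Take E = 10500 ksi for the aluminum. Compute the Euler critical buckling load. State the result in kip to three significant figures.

P_cr ≈ 76.3 kip

I = πd⁴/64 = π×3.67⁴/64 = 8.905 in⁴
Effective length L_e = K·L = 1 × 110 = 110.0 in
P_cr = π²EI / L_e² = π² × 10500×10³ × 8.905 / 110.0² = 7.627×10^4 lb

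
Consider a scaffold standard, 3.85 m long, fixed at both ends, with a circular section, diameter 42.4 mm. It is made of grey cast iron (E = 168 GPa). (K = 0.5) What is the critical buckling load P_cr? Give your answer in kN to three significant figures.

P_cr ≈ 71.0 kN

I = πd⁴/64 = π×42.4⁴/64 = 1.586×10^5 mm⁴
I = 1.586×10^5 mm⁴ = 1.586×10^-7 m⁴
Effective length L_e = K·L = 0.5 × 3.85 = 1.925 m
P_cr = π²EI / L_e² = π² × 168×10⁹ × 1.586×10^-7 / 1.925² = 7.099×10^4 N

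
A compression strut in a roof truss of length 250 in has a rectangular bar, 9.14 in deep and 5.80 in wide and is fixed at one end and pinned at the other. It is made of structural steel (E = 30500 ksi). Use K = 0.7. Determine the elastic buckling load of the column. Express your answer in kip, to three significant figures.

Buckling occurs about the weak axis: I_min = h·b³/12 with b = 5.80 in (the shorter side).
I_min = 9.14×5.80³/12 = 148.6 in⁴
Effective length L_e = K·L = 0.7 × 250 = 175.0 in
P_cr = π²EI / L_e² = π² × 30500×10³ × 148.6 / 175.0² = 1.461×10^6 lb

P_cr ≈ 1460 kip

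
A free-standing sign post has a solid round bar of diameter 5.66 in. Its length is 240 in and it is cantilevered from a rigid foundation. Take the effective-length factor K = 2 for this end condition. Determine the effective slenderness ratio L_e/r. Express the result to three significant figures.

For a solid circle r = d/4 = 5.66/4 = 1.415 in
L_e = K·L = 2 × 240 = 480.0 in
λ = L_e / r_min = 480.00 / 1.415 = 339

λ ≈ 339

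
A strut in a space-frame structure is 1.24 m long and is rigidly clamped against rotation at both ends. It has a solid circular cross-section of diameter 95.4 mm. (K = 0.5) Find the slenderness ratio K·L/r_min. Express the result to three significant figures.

I = πd⁴/64 = π×95.4⁴/64 = 4.066×10^6 mm⁴
A = 7.148×10^3 mm²;  r_min = √(I/A) = √(4.066×10^6/7.148×10^3) = 23.85 mm
L_e = K·L = 0.5 × 1.24 m = 0.6200 m = 620.00 mm
λ = L_e / r_min = 620.00 / 23.85 = 26.0

λ ≈ 26.0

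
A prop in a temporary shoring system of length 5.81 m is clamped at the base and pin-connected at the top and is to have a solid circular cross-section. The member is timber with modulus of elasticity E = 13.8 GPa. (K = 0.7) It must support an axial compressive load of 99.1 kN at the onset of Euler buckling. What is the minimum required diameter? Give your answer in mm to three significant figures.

d ≈ 125 mm

L_e = K·L = 0.7 × 5.81 = 4.067 m
Required I = P_cr·L_e²/(π²E) = 9.910×10^4 × 4.067² / (π² × 1.38×10^10) = 1.203×10^-5 m⁴
I_req = 1.203×10^7 mm⁴
Solid circle: I = πd⁴/64  ⇒  d = (64I/π)^(1/4) = (64×1.203×10^7/π)^(1/4) = 125 mm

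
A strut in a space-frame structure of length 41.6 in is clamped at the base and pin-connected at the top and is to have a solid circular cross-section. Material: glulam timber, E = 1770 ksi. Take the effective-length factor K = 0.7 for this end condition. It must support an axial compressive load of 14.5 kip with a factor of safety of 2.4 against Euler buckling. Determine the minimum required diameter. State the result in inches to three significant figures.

Required P_cr = n·P = 2.4 × 14.5 = 34.80 kip
L_e = K·L = 0.7 × 41.6 = 29.12 in
Required I = P_cr·L_e²/(π²E) = 3.480×10^4 × 29.12² / (π² × 1.77×10^6) = 1.689 in⁴
Solid circle: I = πd⁴/64  ⇒  d = (64I/π)^(1/4) = (64×1.689/π)^(1/4) = 2.42 in

d ≈ 2.42 in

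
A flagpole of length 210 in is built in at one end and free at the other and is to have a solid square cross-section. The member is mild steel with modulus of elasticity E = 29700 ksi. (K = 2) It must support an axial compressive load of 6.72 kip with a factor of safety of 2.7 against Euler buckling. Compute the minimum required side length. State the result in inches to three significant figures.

Required P_cr = n·P = 2.7 × 6.72 = 18.14 kip
L_e = K·L = 2 × 210 = 420.0 in
Required I = P_cr·L_e²/(π²E) = 1.814×10^4 × 420.0² / (π² × 2.97×10^7) = 10.92 in⁴
Solid square: I = a⁴/12  ⇒  a = (12I)^(1/4) = (12×10.92)^(1/4) = 3.38 in

a ≈ 3.38 in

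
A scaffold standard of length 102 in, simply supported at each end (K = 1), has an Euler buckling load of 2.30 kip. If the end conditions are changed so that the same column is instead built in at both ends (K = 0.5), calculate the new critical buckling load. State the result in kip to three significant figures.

P_cr ≈ 9.20 kip

P_cr ∝ 1/K², so P_cr,new = P_cr,old × (K_old/K_new)² = 2.30 × (1/0.5)²
= 2.30 × 4.000 = 9.20 kip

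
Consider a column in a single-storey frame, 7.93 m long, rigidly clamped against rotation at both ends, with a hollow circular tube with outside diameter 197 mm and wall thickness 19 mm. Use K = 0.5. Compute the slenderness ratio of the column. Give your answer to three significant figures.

Inner diameter d_i = 197 − 2×19 = 159.0 mm
I = π(d_o⁴ − d_i⁴)/64 = π(197⁴ − 159.0⁴)/64 = 4.256×10^7 mm⁴
A = 1.062×10^4 mm²;  r_min = √(I/A) = √(4.256×10^7/1.062×10^4) = 63.29 mm
L_e = K·L = 0.5 × 7.93 m = 3.965 m = 3965.0 mm
λ = L_e / r_min = 3965.0 / 63.29 = 62.6

λ ≈ 62.6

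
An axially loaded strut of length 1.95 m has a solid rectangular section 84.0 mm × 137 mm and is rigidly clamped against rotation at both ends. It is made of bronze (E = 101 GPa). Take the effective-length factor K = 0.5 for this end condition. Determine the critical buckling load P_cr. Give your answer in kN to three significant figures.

P_cr ≈ 7100 kN

Buckling occurs about the weak axis: I_min = h·b³/12 with b = 84.0 mm (the shorter side).
I_min = 137×84.0³/12 = 6.767×10^6 mm⁴
I = 6.767×10^6 mm⁴ = 6.767×10^-6 m⁴
Effective length L_e = K·L = 0.5 × 1.95 = 0.9750 m
P_cr = π²EI / L_e² = π² × 101×10⁹ × 6.767×10^-6 / 0.9750² = 7.096×10^6 N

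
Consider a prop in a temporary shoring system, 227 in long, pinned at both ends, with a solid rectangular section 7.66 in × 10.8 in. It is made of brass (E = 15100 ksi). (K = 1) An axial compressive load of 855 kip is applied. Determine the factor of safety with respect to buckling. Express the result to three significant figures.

n ≈ 1.37

Buckling occurs about the weak axis: I_min = h·b³/12 with b = 7.66 in (the shorter side).
I_min = 10.8×7.66³/12 = 404.5 in⁴
Effective length L_e = K·L = 1 × 227 = 227.0 in
P_cr = π²EI / L_e² = π² × 15100×10³ × 404.5 / 227.0² = 1.170×10^6 lb
Factor of safety n = P_cr / P = 1169.9 / 855 = 1.37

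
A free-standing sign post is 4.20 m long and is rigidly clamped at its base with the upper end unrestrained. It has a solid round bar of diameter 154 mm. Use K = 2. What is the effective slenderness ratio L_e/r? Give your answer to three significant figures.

For a solid circle r = d/4 = 154/4 = 38.50 mm
L_e = K·L = 2 × 4.20 m = 8.400 m = 8400.0 mm
λ = L_e / r_min = 8400.0 / 38.50 = 218

λ ≈ 218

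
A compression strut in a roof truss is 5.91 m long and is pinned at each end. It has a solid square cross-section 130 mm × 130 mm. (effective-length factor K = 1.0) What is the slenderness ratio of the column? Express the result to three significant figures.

λ ≈ 157

For a square r = a/√12 = 130/√12 = 37.53 mm
L_e = K·L = 1 × 5.91 m = 5.910 m = 5910.0 mm
λ = L_e / r_min = 5910.0 / 37.53 = 157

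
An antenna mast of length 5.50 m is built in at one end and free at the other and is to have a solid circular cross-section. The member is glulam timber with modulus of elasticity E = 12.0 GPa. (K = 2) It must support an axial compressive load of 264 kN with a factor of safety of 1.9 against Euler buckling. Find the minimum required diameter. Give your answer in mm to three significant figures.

d ≈ 320 mm

Required P_cr = n·P = 1.9 × 264 = 501.6 kN
L_e = K·L = 2 × 5.50 = 11.00 m
Required I = P_cr·L_e²/(π²E) = 5.016×10^5 × 11.00² / (π² × 1.20×10^10) = 5.125×10^-4 m⁴
I_req = 5.125×10^8 mm⁴
Solid circle: I = πd⁴/64  ⇒  d = (64I/π)^(1/4) = (64×5.125×10^8/π)^(1/4) = 320 mm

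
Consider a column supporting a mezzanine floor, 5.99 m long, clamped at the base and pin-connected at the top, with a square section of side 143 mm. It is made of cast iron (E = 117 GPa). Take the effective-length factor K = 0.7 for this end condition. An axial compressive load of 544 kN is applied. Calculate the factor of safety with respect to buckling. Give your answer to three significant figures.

n ≈ 4.21

I = a⁴/12 = 143⁴/12 = 3.485×10^7 mm⁴
I = 3.485×10^7 mm⁴ = 3.485×10^-5 m⁴
Effective length L_e = K·L = 0.7 × 5.99 = 4.193 m
P_cr = π²EI / L_e² = π² × 117×10⁹ × 3.485×10^-5 / 4.193² = 2.289×10^6 N
Factor of safety n = P_cr / P = 2288.8 / 544 = 4.21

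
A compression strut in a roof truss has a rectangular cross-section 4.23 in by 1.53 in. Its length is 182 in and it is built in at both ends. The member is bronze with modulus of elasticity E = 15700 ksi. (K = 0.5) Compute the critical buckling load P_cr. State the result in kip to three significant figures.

P_cr ≈ 23.6 kip

Buckling occurs about the weak axis: I_min = h·b³/12 with b = 1.53 in (the shorter side).
I_min = 4.23×1.53³/12 = 1.263 in⁴
Effective length L_e = K·L = 0.5 × 182 = 91.00 in
P_cr = π²EI / L_e² = π² × 15700×10³ × 1.263 / 91.00² = 2.362×10^4 lb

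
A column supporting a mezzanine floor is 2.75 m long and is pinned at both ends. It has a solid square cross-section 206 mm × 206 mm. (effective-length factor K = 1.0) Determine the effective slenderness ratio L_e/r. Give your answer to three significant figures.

λ ≈ 46.2

For a square r = a/√12 = 206/√12 = 59.47 mm
L_e = K·L = 1 × 2.75 m = 2.750 m = 2750.0 mm
λ = L_e / r_min = 2750.0 / 59.47 = 46.2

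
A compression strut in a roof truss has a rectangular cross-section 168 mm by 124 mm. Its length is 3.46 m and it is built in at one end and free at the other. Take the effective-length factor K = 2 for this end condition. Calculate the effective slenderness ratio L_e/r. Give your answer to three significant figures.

λ ≈ 193

Buckling occurs about the weak axis: I_min = h·b³/12 with b = 124 mm (the shorter side).
I_min = 168×124³/12 = 2.669×10^7 mm⁴
A = 2.083×10^4 mm²;  r_min = √(I/A) = √(2.669×10^7/2.083×10^4) = 35.80 mm
L_e = K·L = 2 × 3.46 m = 6.920 m = 6920.0 mm
λ = L_e / r_min = 6920.0 / 35.80 = 193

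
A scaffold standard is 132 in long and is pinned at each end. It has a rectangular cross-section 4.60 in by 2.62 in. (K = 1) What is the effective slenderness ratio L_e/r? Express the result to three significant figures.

For a rectangle r_min = b/√12 = 2.62/√12 = 0.7563 in
L_e = K·L = 1 × 132 = 132.0 in
λ = L_e / r_min = 132.00 / 0.7563 = 175

λ ≈ 175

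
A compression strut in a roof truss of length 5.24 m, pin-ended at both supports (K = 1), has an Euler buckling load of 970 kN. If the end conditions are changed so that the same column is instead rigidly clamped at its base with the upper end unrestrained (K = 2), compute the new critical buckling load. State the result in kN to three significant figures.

P_cr ≈ 242 kN

P_cr ∝ 1/K², so P_cr,new = P_cr,old × (K_old/K_new)² = 970 × (1/2)²
= 970 × 0.2500 = 242 kN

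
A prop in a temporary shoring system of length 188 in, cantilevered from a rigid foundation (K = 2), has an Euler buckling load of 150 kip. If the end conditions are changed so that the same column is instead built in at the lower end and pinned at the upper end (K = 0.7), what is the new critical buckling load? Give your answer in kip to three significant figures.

P_cr ≈ 1220 kip

P_cr ∝ 1/K², so P_cr,new = P_cr,old × (K_old/K_new)² = 150 × (2/0.7)²
= 150 × 8.163 = 1220 kip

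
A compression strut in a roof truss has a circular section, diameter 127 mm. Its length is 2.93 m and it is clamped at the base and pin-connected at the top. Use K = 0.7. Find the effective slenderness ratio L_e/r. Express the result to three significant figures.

For a solid circle r = d/4 = 127/4 = 31.75 mm
L_e = K·L = 0.7 × 2.93 m = 2.051 m = 2051.0 mm
λ = L_e / r_min = 2051.0 / 31.75 = 64.6

λ ≈ 64.6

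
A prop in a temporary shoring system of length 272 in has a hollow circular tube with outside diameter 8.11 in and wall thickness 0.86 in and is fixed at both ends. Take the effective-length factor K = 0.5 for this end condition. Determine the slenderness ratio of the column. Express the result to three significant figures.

λ ≈ 52.7

Inner diameter d_i = 8.11 − 2×0.86 = 6.390 in
I = π(d_o⁴ − d_i⁴)/64 = π(8.11⁴ − 6.390⁴)/64 = 130.5 in⁴
A = 19.59 in²;  r_min = √(I/A) = √(130.5/19.59) = 2.581 in
L_e = K·L = 0.5 × 272 = 136.0 in
λ = L_e / r_min = 136.00 / 2.581 = 52.7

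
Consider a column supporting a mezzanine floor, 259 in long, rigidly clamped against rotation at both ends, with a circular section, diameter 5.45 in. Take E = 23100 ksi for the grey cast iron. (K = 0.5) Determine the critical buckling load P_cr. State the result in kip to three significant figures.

P_cr ≈ 589 kip

I = πd⁴/64 = π×5.45⁴/64 = 43.31 in⁴
Effective length L_e = K·L = 0.5 × 259 = 129.5 in
P_cr = π²EI / L_e² = π² × 23100×10³ × 43.31 / 129.5² = 5.887×10^5 lb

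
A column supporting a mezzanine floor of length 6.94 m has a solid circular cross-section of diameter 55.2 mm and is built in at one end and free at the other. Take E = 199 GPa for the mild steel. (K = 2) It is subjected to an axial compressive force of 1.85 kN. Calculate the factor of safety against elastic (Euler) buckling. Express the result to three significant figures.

I = πd⁴/64 = π×55.2⁴/64 = 4.557×10^5 mm⁴
I = 4.557×10^5 mm⁴ = 4.557×10^-7 m⁴
Effective length L_e = K·L = 2 × 6.94 = 13.88 m
P_cr = π²EI / L_e² = π² × 199×10⁹ × 4.557×10^-7 / 13.88² = 4.646×10^3 N
Factor of safety n = P_cr / P = 4.6462 / 1.85 = 2.51

n ≈ 2.51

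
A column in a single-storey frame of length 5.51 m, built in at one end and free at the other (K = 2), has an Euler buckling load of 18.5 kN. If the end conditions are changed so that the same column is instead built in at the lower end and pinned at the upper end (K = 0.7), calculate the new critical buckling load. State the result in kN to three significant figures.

P_cr ∝ 1/K², so P_cr,new = P_cr,old × (K_old/K_new)² = 18.5 × (2/0.7)²
= 18.5 × 8.163 = 151 kN

P_cr ≈ 151 kN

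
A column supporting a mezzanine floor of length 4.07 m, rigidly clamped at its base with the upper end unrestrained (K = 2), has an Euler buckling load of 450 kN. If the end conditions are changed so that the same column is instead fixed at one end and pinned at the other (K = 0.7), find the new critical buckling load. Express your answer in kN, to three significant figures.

P_cr ≈ 3670 kN

P_cr ∝ 1/K², so P_cr,new = P_cr,old × (K_old/K_new)² = 450 × (2/0.7)²
= 450 × 8.163 = 3670 kN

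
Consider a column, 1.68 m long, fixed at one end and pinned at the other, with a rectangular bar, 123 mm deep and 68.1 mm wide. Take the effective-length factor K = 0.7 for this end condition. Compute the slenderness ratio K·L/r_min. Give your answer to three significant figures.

λ ≈ 59.8

For a rectangle r_min = b/√12 = 68.1/√12 = 19.66 mm
L_e = K·L = 0.7 × 1.68 m = 1.176 m = 1176.0 mm
λ = L_e / r_min = 1176.0 / 19.66 = 59.8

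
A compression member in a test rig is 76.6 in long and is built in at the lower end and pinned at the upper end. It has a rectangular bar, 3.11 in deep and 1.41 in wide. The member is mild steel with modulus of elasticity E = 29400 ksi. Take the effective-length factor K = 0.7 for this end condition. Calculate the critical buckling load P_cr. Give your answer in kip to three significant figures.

Buckling occurs about the weak axis: I_min = h·b³/12 with b = 1.41 in (the shorter side).
I_min = 3.11×1.41³/12 = 0.7265 in⁴
Effective length L_e = K·L = 0.7 × 76.6 = 53.62 in
P_cr = π²EI / L_e² = π² × 29400×10³ × 0.7265 / 53.62² = 7.332×10^4 lb

P_cr ≈ 73.3 kip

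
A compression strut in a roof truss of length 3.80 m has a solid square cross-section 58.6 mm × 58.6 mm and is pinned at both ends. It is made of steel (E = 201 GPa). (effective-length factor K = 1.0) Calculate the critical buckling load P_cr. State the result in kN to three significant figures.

P_cr ≈ 135 kN

I = a⁴/12 = 58.6⁴/12 = 9.827×10^5 mm⁴
I = 9.827×10^5 mm⁴ = 9.827×10^-7 m⁴
Effective length L_e = K·L = 1 × 3.80 = 3.800 m
P_cr = π²EI / L_e² = π² × 201×10⁹ × 9.827×10^-7 / 3.800² = 1.350×10^5 N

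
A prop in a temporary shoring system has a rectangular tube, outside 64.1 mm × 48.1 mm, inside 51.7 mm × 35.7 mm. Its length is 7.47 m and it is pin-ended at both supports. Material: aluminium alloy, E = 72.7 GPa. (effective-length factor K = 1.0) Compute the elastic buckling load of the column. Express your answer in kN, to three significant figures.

Weak-axis I_min = (h_o·b_o³ − h_i·b_i³)/12 with b_o = 48.1, b_i = 35.70 mm (shorter outer/inner sides).
I_min = (64.1×48.1³ − 51.70×35.70³)/12 = 3.984×10^5 mm⁴
I = 3.984×10^5 mm⁴ = 3.984×10^-7 m⁴
Effective length L_e = K·L = 1 × 7.47 = 7.470 m
P_cr = π²EI / L_e² = π² × 72.7×10⁹ × 3.984×10^-7 / 7.470² = 5.123×10^3 N

P_cr ≈ 5.12 kN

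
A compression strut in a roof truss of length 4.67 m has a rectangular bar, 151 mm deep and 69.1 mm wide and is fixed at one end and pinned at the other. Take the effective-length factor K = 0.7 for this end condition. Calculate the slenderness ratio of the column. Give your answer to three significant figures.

λ ≈ 164

Buckling occurs about the weak axis: I_min = h·b³/12 with b = 69.1 mm (the shorter side).
I_min = 151×69.1³/12 = 4.152×10^6 mm⁴
A = 1.043×10^4 mm²;  r_min = √(I/A) = √(4.152×10^6/1.043×10^4) = 19.95 mm
L_e = K·L = 0.7 × 4.67 m = 3.269 m = 3269.0 mm
λ = L_e / r_min = 3269.0 / 19.95 = 164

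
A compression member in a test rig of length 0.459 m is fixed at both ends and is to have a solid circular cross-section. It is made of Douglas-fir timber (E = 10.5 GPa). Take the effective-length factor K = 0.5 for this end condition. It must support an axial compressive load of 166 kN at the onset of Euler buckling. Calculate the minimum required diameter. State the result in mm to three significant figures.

d ≈ 36.2 mm

L_e = K·L = 0.5 × 0.459 = 0.2295 m
Required I = P_cr·L_e²/(π²E) = 1.660×10^5 × 0.2295² / (π² × 1.05×10^10) = 8.437×10^-8 m⁴
I_req = 8.437×10^4 mm⁴
Solid circle: I = πd⁴/64  ⇒  d = (64I/π)^(1/4) = (64×8.437×10^4/π)^(1/4) = 36.2 mm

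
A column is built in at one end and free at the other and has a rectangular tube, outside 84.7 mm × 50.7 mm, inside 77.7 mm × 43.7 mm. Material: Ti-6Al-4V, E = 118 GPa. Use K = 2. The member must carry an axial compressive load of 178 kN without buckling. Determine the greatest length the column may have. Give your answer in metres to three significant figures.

L_max ≈ 0.788 m

Weak-axis I_min = (h_o·b_o³ − h_i·b_i³)/12 with b_o = 50.7, b_i = 43.70 mm (shorter outer/inner sides).
I_min = (84.7×50.7³ − 77.70×43.70³)/12 = 3.795×10^5 mm⁴
I = 3.795×10^-7 m⁴
At the buckling limit P_cr = P = 1.780×10^5 N
From P_cr = π²EI/(K·L)²:  L = (1/K)·√(π²EI/P_cr) = (1/2)·√(π²×1.18×10^11×3.795×10^-7/1.780×10^5)
L = 0.788 m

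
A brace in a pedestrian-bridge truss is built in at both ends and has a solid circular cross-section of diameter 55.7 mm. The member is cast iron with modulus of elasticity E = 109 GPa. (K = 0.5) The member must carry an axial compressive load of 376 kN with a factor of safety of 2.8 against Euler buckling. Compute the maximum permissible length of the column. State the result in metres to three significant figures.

L_max ≈ 1.39 m

I = πd⁴/64 = π×55.7⁴/64 = 4.725×10^5 mm⁴
I = 4.725×10^-7 m⁴
Required critical load P_cr = n·P = 2.8 × 376 = 1053 kN = 1.053×10^6 N
From P_cr = π²EI/(K·L)²:  L = (1/K)·√(π²EI/P_cr) = (1/0.5)·√(π²×1.09×10^11×4.725×10^-7/1.053×10^6)
L = 1.39 m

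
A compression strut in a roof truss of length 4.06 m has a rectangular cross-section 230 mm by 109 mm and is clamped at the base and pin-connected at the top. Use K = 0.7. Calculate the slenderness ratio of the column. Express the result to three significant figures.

λ ≈ 90.3

Buckling occurs about the weak axis: I_min = h·b³/12 with b = 109 mm (the shorter side).
I_min = 230×109³/12 = 2.482×10^7 mm⁴
A = 2.507×10^4 mm²;  r_min = √(I/A) = √(2.482×10^7/2.507×10^4) = 31.47 mm
L_e = K·L = 0.7 × 4.06 m = 2.842 m = 2842.0 mm
λ = L_e / r_min = 2842.0 / 31.47 = 90.3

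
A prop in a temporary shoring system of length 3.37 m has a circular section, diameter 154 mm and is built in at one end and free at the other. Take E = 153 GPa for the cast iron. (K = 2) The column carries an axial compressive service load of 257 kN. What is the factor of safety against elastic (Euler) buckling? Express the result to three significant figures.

n ≈ 3.57

I = πd⁴/64 = π×154⁴/64 = 2.761×10^7 mm⁴
I = 2.761×10^7 mm⁴ = 2.761×10^-5 m⁴
Effective length L_e = K·L = 2 × 3.37 = 6.740 m
P_cr = π²EI / L_e² = π² × 153×10⁹ × 2.761×10^-5 / 6.740² = 9.177×10^5 N
Factor of safety n = P_cr / P = 917.75 / 257 = 3.57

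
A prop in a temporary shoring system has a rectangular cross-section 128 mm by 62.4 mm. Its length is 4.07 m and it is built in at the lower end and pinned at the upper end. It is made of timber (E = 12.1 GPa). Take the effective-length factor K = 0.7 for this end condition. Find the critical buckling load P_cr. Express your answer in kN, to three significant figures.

P_cr ≈ 38.1 kN

Buckling occurs about the weak axis: I_min = h·b³/12 with b = 62.4 mm (the shorter side).
I_min = 128×62.4³/12 = 2.592×10^6 mm⁴
I = 2.592×10^6 mm⁴ = 2.592×10^-6 m⁴
Effective length L_e = K·L = 0.7 × 4.07 = 2.849 m
P_cr = π²EI / L_e² = π² × 12.1×10⁹ × 2.592×10^-6 / 2.849² = 3.813×10^4 N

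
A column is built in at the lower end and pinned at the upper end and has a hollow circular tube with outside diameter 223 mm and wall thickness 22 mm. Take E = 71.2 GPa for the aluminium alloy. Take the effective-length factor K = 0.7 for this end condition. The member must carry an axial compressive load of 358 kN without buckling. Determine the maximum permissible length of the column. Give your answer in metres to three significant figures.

Inner diameter d_i = 223 − 2×22 = 179.0 mm
I = π(d_o⁴ − d_i⁴)/64 = π(223⁴ − 179.0⁴)/64 = 7.100×10^7 mm⁴
I = 7.100×10^-5 m⁴
At the buckling limit P_cr = P = 3.580×10^5 N
From P_cr = π²EI/(K·L)²:  L = (1/K)·√(π²EI/P_cr) = (1/0.7)·√(π²×7.12×10^10×7.100×10^-5/3.580×10^5)
L = 16.9 m

L_max ≈ 16.9 m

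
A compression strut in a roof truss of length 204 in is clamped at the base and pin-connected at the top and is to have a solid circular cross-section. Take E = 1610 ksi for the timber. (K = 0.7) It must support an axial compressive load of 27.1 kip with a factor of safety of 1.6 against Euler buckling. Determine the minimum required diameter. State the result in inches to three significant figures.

d ≈ 5.80 in

Required P_cr = n·P = 1.6 × 27.1 = 43.36 kip
L_e = K·L = 0.7 × 204 = 142.8 in
Required I = P_cr·L_e²/(π²E) = 4.336×10^4 × 142.8² / (π² × 1.61×10^6) = 55.64 in⁴
Solid circle: I = πd⁴/64  ⇒  d = (64I/π)^(1/4) = (64×55.64/π)^(1/4) = 5.80 in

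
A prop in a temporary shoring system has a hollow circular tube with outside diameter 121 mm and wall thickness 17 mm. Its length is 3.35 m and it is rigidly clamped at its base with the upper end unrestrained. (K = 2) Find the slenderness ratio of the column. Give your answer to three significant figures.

λ ≈ 180

Inner diameter d_i = 121 − 2×17 = 87.00 mm
I = π(d_o⁴ − d_i⁴)/64 = π(121⁴ − 87.00⁴)/64 = 7.710×10^6 mm⁴
A = 5.554×10^3 mm²;  r_min = √(I/A) = √(7.710×10^6/5.554×10^3) = 37.26 mm
L_e = K·L = 2 × 3.35 m = 6.700 m = 6700.0 mm
λ = L_e / r_min = 6700.0 / 37.26 = 180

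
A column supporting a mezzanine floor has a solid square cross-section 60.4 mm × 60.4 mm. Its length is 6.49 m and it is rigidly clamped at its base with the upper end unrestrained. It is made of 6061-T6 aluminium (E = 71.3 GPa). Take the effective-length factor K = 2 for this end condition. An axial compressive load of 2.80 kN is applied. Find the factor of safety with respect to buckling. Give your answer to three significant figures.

I = a⁴/12 = 60.4⁴/12 = 1.109×10^6 mm⁴
I = 1.109×10^6 mm⁴ = 1.109×10^-6 m⁴
Effective length L_e = K·L = 2 × 6.49 = 12.98 m
P_cr = π²EI / L_e² = π² × 71.3×10⁹ × 1.109×10^-6 / 12.98² = 4.632×10^3 N
Factor of safety n = P_cr / P = 4.6324 / 2.80 = 1.65

n ≈ 1.65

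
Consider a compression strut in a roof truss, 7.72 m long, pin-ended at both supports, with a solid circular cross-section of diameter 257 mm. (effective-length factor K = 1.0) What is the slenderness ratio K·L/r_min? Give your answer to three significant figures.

λ ≈ 120

I = πd⁴/64 = π×257⁴/64 = 2.141×10^8 mm⁴
A = 5.187×10^4 mm²;  r_min = √(I/A) = √(2.141×10^8/5.187×10^4) = 64.25 mm
L_e = K·L = 1 × 7.72 m = 7.720 m = 7720.0 mm
λ = L_e / r_min = 7720.0 / 64.25 = 120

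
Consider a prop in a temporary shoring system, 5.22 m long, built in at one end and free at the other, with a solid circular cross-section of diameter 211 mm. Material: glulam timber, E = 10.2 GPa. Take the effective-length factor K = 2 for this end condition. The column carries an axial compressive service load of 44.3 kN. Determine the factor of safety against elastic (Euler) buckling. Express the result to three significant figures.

I = πd⁴/64 = π×211⁴/64 = 9.730×10^7 mm⁴
I = 9.730×10^7 mm⁴ = 9.730×10^-5 m⁴
Effective length L_e = K·L = 2 × 5.22 = 10.44 m
P_cr = π²EI / L_e² = π² × 10.2×10⁹ × 9.730×10^-5 / 10.44² = 8.987×10^4 N
Factor of safety n = P_cr / P = 89.867 / 44.3 = 2.03

n ≈ 2.03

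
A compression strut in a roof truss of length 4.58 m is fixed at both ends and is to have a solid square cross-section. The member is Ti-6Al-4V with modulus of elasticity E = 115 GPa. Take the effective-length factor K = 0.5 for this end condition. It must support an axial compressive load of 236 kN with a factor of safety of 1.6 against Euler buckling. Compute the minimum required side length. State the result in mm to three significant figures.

Required P_cr = n·P = 1.6 × 236 = 377.6 kN
L_e = K·L = 0.5 × 4.58 = 2.290 m
Required I = P_cr·L_e²/(π²E) = 3.776×10^5 × 2.290² / (π² × 1.15×10^11) = 1.745×10^-6 m⁴
I_req = 1.745×10^6 mm⁴
Solid square: I = a⁴/12  ⇒  a = (12I)^(1/4) = (12×1.745×10^6)^(1/4) = 67.6 mm

a ≈ 67.6 mm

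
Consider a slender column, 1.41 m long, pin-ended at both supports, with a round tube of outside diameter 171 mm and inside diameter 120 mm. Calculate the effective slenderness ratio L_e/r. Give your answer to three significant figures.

λ ≈ 27.0

d_o = 171 mm, d_i = 120 mm
I = π(d_o⁴ − d_i⁴)/64 = π(171⁴ − 120.0⁴)/64 = 3.179×10^7 mm⁴
A = 1.166×10^4 mm²;  r_min = √(I/A) = √(3.179×10^7/1.166×10^4) = 52.23 mm
L_e = K·L = 1 × 1.41 m = 1.410 m = 1410.0 mm
λ = L_e / r_min = 1410.0 / 52.23 = 27.0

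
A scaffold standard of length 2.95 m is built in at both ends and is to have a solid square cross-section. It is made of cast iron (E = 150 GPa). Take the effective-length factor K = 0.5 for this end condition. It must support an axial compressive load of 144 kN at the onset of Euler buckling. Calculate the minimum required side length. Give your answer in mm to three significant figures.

a ≈ 39.9 mm

L_e = K·L = 0.5 × 2.95 = 1.475 m
Required I = P_cr·L_e²/(π²E) = 1.440×10^5 × 1.475² / (π² × 1.50×10^11) = 2.116×10^-7 m⁴
I_req = 2.116×10^5 mm⁴
Solid square: I = a⁴/12  ⇒  a = (12I)^(1/4) = (12×2.116×10^5)^(1/4) = 39.9 mm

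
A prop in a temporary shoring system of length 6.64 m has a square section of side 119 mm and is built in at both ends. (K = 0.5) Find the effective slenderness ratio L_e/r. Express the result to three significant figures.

λ ≈ 96.6

For a square r = a/√12 = 119/√12 = 34.35 mm
L_e = K·L = 0.5 × 6.64 m = 3.320 m = 3320.0 mm
λ = L_e / r_min = 3320.0 / 34.35 = 96.6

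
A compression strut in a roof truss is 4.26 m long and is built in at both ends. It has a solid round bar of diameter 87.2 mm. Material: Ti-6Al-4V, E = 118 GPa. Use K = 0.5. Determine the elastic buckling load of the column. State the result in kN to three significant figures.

P_cr ≈ 729 kN

I = πd⁴/64 = π×87.2⁴/64 = 2.838×10^6 mm⁴
I = 2.838×10^6 mm⁴ = 2.838×10^-6 m⁴
Effective length L_e = K·L = 0.5 × 4.26 = 2.130 m
P_cr = π²EI / L_e² = π² × 118×10⁹ × 2.838×10^-6 / 2.130² = 7.285×10^5 N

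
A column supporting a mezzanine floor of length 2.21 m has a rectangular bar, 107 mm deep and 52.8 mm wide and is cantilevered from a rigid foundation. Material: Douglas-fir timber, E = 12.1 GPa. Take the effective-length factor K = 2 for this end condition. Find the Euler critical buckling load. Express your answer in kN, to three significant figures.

P_cr ≈ 8.02 kN

Buckling occurs about the weak axis: I_min = h·b³/12 with b = 52.8 mm (the shorter side).
I_min = 107×52.8³/12 = 1.313×10^6 mm⁴
I = 1.313×10^6 mm⁴ = 1.313×10^-6 m⁴
Effective length L_e = K·L = 2 × 2.21 = 4.420 m
P_cr = π²EI / L_e² = π² × 12.1×10⁹ × 1.313×10^-6 / 4.420² = 8.023×10^3 N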